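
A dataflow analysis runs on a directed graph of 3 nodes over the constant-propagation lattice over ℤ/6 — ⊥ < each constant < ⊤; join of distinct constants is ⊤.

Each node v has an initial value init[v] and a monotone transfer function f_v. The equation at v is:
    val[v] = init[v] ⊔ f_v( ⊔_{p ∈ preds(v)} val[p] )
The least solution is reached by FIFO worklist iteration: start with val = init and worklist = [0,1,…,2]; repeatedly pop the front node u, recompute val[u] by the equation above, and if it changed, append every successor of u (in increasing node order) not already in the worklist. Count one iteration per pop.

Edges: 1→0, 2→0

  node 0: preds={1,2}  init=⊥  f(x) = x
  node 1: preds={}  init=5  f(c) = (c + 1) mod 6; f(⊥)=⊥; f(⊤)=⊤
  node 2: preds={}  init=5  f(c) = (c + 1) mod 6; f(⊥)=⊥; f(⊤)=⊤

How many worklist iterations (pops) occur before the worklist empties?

3

Worklist (3 pops):
  #1 pop 0: in=5 → 5 (was ⊥); enqueue []
  #2 pop 1: in=⊥ → 5 (no change)
  #3 pop 2: in=⊥ → 5 (no change)

Fixpoint:
  val[0] = 5
  val[1] = 5
  val[2] = 5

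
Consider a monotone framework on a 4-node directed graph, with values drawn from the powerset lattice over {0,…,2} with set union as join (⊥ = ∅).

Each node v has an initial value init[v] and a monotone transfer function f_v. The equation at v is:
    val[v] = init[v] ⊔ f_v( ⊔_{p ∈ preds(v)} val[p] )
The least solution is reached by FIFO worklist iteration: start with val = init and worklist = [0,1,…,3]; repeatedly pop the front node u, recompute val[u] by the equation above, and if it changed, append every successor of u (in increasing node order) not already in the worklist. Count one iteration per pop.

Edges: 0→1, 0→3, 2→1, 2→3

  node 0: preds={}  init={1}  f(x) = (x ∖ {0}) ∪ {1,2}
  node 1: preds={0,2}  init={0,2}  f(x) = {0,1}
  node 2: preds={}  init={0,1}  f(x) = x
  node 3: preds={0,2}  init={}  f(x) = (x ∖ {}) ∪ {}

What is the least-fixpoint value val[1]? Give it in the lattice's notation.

Trace (4 dequeues):
  [1] u=0 | in {} | out {1,2} | prev {1} | push {}
  [2] u=1 | in {0,1,2} | out {0,1,2} | prev {0,2} | push {}
  [3] u=2 | in {} | out {0,1} | ==
  [4] u=3 | in {0,1,2} | out {0,1,2} | prev {} | push {}

Converged values:
  [0] {1,2}
  [1] {0,1,2}
  [2] {0,1}
  [3] {0,1,2}

{0,1,2}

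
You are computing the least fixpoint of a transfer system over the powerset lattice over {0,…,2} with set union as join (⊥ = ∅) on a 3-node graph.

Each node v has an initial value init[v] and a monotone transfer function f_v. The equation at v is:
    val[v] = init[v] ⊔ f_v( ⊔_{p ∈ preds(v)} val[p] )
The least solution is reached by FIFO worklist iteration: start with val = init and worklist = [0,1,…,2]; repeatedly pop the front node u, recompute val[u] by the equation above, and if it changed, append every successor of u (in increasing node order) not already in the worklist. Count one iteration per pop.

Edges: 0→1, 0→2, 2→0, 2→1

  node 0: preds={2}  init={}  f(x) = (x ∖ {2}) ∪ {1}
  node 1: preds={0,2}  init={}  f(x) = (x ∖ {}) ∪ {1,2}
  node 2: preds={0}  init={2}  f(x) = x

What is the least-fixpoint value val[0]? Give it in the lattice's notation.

{1}

Worklist (5 pops):
  #1 pop 0: in={2} → {1} (was {}); enqueue []
  #2 pop 1: in={1,2} → {1,2} (was {}); enqueue []
  #3 pop 2: in={1} → {1,2} (was {2}); enqueue [0,1]
  #4 pop 0: in={1,2} → {1} (no change)
  #5 pop 1: in={1,2} → {1,2} (no change)

Fixpoint:
  val[0] = {1}
  val[1] = {1,2}
  val[2] = {1,2}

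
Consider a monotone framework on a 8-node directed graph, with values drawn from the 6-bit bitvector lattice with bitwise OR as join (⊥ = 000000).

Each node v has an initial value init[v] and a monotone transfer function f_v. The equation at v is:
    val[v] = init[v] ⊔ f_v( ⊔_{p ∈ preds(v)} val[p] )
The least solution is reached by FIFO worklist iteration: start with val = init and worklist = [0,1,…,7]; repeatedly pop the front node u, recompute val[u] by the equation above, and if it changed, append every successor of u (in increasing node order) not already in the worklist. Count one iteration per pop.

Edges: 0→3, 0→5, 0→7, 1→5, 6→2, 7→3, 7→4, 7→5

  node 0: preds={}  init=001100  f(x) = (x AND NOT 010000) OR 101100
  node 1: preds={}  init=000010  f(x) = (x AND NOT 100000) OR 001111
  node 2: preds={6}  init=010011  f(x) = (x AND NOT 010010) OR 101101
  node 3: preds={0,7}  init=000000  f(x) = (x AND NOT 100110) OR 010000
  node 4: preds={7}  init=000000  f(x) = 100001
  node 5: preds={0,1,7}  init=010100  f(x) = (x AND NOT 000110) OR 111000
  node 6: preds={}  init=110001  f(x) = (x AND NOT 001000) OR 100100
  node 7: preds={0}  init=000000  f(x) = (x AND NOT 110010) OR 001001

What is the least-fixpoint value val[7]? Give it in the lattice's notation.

Worklist (12 pops):
  #1 pop 0: in=000000 → 101100 (was 001100); enqueue []
  #2 pop 1: in=000000 → 001111 (was 000010); enqueue []
  #3 pop 2: in=110001 → 111111 (was 010011); enqueue []
  #4 pop 3: in=101100 → 011000 (was 000000); enqueue []
  #5 pop 4: in=000000 → 100001 (was 000000); enqueue []
  #6 pop 5: in=101111 → 111101 (was 010100); enqueue []
  #7 pop 6: in=000000 → 110101 (was 110001); enqueue [2]
  #8 pop 7: in=101100 → 001101 (was 000000); enqueue [3,4,5]
  #9 pop 2: in=110101 → 111111 (no change)
  #10 pop 3: in=101101 → 011001 (was 011000); enqueue []
  #11 pop 4: in=001101 → 100001 (no change)
  #12 pop 5: in=101111 → 111101 (no change)

Fixpoint:
  val[0] = 101100
  val[1] = 001111
  val[2] = 111111
  val[3] = 011001
  val[4] = 100001
  val[5] = 111101
  val[6] = 110101
  val[7] = 001101

001101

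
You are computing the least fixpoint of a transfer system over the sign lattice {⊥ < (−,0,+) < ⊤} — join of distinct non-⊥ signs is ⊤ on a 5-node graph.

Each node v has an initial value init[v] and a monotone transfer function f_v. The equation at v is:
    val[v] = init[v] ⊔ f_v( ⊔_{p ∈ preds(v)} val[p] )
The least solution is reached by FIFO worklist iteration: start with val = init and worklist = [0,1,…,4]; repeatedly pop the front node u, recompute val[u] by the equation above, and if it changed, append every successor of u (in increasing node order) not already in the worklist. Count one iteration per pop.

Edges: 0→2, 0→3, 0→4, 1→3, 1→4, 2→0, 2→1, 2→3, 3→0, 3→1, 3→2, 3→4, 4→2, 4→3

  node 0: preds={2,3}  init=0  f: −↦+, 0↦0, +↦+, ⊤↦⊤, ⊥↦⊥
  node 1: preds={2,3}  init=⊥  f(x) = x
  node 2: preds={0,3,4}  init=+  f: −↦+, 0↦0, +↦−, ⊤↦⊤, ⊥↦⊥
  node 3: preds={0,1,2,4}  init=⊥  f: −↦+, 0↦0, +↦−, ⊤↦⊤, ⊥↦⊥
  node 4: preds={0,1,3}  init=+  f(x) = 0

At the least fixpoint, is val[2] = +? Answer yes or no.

Trace (10 dequeues):
  [1] u=0 | in + | out ⊤ | prev 0 | push {}
  [2] u=1 | in + | out + | prev ⊥ | push {}
  [3] u=2 | in ⊤ | out ⊤ | prev + | push {0,1}
  [4] u=3 | in ⊤ | out ⊤ | prev ⊥ | push {2}
  [5] u=4 | in ⊤ | out ⊤ | prev + | push {3}
  [6] u=0 | in ⊤ | out ⊤ | ==
  [7] u=1 | in ⊤ | out ⊤ | prev + | push {4}
  [8] u=2 | in ⊤ | out ⊤ | ==
  [9] u=3 | in ⊤ | out ⊤ | ==
  [10] u=4 | in ⊤ | out ⊤ | ==

Converged values:
  [0] ⊤
  [1] ⊤
  [2] ⊤
  [3] ⊤
  [4] ⊤

no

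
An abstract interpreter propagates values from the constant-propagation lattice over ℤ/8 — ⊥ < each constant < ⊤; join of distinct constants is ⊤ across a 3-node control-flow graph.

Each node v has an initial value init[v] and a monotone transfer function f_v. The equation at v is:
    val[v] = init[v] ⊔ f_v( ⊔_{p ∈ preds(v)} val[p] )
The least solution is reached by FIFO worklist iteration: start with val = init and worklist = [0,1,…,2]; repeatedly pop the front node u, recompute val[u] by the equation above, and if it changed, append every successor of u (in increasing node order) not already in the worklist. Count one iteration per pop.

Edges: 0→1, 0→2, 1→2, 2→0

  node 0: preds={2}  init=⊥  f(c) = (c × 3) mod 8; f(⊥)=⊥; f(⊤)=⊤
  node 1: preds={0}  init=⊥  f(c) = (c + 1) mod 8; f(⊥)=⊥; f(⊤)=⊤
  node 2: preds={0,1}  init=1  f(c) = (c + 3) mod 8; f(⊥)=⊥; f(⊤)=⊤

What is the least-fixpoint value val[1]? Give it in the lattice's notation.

⊤

Worklist (6 pops):
  #1 pop 0: in=1 → 3 (was ⊥); enqueue []
  #2 pop 1: in=3 → 4 (was ⊥); enqueue []
  #3 pop 2: in=⊤ → ⊤ (was 1); enqueue [0]
  #4 pop 0: in=⊤ → ⊤ (was 3); enqueue [1,2]
  #5 pop 1: in=⊤ → ⊤ (was 4); enqueue []
  #6 pop 2: in=⊤ → ⊤ (no change)

Fixpoint:
  val[0] = ⊤
  val[1] = ⊤
  val[2] = ⊤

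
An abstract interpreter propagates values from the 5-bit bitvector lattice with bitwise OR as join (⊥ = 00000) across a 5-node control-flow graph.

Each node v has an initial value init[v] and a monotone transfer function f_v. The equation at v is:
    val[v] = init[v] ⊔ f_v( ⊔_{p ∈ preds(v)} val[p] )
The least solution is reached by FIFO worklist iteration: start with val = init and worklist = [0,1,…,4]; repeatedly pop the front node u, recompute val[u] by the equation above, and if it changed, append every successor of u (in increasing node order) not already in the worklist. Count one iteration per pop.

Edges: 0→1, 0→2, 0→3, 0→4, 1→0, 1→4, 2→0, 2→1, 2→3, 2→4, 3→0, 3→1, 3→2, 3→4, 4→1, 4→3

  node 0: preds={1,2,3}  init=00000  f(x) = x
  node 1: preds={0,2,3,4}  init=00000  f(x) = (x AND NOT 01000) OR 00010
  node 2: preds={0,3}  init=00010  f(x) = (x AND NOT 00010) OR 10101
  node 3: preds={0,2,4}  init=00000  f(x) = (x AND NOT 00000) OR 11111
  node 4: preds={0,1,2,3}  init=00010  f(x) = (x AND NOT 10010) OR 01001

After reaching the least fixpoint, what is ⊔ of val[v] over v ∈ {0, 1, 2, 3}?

Iteration log — 12 steps:
  step 1. node 0  ⊔preds=00010  new=00010  old=00000  +wl: 
  step 2. node 1  ⊔preds=00010  new=00010  old=00000  +wl: 0
  step 3. node 2  ⊔preds=00010  new=10111  old=00010  +wl: 1
  step 4. node 3  ⊔preds=10111  new=11111  old=00000  +wl: 2
  step 5. node 4  ⊔preds=11111  new=01111  old=00010  +wl: 3
  step 6. node 0  ⊔preds=11111  new=11111  old=00010  +wl: 4
  step 7. node 1  ⊔preds=11111  new=10111  old=00010  +wl: 0
  step 8. node 2  ⊔preds=11111  new=11111  old=10111  +wl: 1
  step 9. node 3  ⊔preds=11111  new=11111  stable
  step 10. node 4  ⊔preds=11111  new=01111  stable
  step 11. node 0  ⊔preds=11111  new=11111  stable
  step 12. node 1  ⊔preds=11111  new=10111  stable

Least fixpoint reached:
  node 0: 11111
  node 1: 10111
  node 2: 11111
  node 3: 11111
  node 4: 01111

11111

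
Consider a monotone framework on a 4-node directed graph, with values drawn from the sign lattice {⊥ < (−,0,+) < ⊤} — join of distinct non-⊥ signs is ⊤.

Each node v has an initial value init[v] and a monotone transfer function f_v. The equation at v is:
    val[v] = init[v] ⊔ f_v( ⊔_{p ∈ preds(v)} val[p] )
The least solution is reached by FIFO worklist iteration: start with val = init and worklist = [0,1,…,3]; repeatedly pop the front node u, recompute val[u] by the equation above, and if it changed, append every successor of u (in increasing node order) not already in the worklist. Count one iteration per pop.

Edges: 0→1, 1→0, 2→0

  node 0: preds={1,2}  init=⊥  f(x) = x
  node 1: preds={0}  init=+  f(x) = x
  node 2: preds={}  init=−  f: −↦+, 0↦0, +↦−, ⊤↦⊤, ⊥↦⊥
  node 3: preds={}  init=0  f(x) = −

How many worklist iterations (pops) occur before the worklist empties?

Worklist (5 pops):
  #1 pop 0: in=⊤ → ⊤ (was ⊥); enqueue []
  #2 pop 1: in=⊤ → ⊤ (was +); enqueue [0]
  #3 pop 2: in=⊥ → − (no change)
  #4 pop 3: in=⊥ → ⊤ (was 0); enqueue []
  #5 pop 0: in=⊤ → ⊤ (no change)

Fixpoint:
  val[0] = ⊤
  val[1] = ⊤
  val[2] = −
  val[3] = ⊤

5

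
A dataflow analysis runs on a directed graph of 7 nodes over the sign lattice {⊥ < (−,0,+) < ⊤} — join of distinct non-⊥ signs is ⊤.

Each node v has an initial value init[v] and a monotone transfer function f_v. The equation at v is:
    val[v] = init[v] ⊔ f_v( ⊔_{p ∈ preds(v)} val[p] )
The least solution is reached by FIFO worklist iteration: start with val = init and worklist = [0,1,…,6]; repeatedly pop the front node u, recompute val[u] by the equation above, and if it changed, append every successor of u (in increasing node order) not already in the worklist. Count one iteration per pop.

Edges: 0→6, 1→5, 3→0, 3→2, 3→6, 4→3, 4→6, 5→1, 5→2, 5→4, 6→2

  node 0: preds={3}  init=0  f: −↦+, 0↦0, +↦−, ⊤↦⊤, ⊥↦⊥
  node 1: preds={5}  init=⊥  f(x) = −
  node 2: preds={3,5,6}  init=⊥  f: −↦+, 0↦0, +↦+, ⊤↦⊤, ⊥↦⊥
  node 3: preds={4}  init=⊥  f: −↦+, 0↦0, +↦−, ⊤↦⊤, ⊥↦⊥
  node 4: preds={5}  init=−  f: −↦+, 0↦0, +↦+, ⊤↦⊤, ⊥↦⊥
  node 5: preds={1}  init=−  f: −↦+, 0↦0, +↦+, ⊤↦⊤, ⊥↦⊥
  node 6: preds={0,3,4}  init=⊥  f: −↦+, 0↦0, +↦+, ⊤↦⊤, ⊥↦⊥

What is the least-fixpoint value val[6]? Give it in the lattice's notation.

⊤

Iteration log — 15 steps:
  step 1. node 0  ⊔preds=⊥  new=0  stable
  step 2. node 1  ⊔preds=−  new=−  old=⊥  +wl: 
  step 3. node 2  ⊔preds=−  new=+  old=⊥  +wl: 
  step 4. node 3  ⊔preds=−  new=+  old=⊥  +wl: 0,2
  step 5. node 4  ⊔preds=−  new=⊤  old=−  +wl: 3
  step 6. node 5  ⊔preds=−  new=⊤  old=−  +wl: 1,4
  step 7. node 6  ⊔preds=⊤  new=⊤  old=⊥  +wl: 
  step 8. node 0  ⊔preds=+  new=⊤  old=0  +wl: 6
  step 9. node 2  ⊔preds=⊤  new=⊤  old=+  +wl: 
  step 10. node 3  ⊔preds=⊤  new=⊤  old=+  +wl: 0,2
  step 11. node 1  ⊔preds=⊤  new=−  stable
  step 12. node 4  ⊔preds=⊤  new=⊤  stable
  step 13. node 6  ⊔preds=⊤  new=⊤  stable
  step 14. node 0  ⊔preds=⊤  new=⊤  stable
  step 15. node 2  ⊔preds=⊤  new=⊤  stable

Least fixpoint reached:
  node 0: ⊤
  node 1: −
  node 2: ⊤
  node 3: ⊤
  node 4: ⊤
  node 5: ⊤
  node 6: ⊤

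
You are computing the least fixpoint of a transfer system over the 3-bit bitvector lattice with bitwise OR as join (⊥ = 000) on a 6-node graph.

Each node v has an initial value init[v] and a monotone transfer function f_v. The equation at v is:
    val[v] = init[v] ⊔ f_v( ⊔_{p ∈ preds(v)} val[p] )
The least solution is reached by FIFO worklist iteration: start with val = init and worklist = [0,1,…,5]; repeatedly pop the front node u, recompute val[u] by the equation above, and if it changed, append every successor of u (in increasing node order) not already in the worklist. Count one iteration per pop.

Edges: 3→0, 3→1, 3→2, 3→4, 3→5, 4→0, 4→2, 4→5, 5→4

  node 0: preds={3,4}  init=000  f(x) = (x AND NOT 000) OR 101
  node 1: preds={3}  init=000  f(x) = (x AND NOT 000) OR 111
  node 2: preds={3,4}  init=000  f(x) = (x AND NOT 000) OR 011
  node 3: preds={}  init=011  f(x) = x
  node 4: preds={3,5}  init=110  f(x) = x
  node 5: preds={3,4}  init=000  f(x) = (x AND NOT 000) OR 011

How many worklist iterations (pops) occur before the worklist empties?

9

Trace (9 dequeues):
  [1] u=0 | in 111 | out 111 | prev 000 | push {}
  [2] u=1 | in 011 | out 111 | prev 000 | push {}
  [3] u=2 | in 111 | out 111 | prev 000 | push {}
  [4] u=3 | in 000 | out 011 | ==
  [5] u=4 | in 011 | out 111 | prev 110 | push {0,2}
  [6] u=5 | in 111 | out 111 | prev 000 | push {4}
  [7] u=0 | in 111 | out 111 | ==
  [8] u=2 | in 111 | out 111 | ==
  [9] u=4 | in 111 | out 111 | ==

Converged values:
  [0] 111
  [1] 111
  [2] 111
  [3] 011
  [4] 111
  [5] 111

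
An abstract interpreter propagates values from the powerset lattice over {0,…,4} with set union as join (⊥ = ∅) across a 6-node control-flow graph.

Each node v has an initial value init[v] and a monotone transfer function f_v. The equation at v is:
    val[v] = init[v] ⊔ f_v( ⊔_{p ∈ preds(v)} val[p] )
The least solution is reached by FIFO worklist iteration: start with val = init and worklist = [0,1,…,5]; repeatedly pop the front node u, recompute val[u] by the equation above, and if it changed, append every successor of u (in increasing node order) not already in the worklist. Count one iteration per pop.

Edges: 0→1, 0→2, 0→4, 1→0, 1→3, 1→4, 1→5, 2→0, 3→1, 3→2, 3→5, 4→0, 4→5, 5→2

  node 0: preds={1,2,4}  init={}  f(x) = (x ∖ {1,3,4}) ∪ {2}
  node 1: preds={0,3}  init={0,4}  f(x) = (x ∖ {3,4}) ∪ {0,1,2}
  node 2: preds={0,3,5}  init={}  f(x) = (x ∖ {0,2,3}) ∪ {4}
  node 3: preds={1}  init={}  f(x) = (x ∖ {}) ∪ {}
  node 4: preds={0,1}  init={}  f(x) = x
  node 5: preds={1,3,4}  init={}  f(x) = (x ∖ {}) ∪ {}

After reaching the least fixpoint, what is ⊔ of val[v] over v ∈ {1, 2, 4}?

{0,1,2,4}

Worklist (10 pops):
  #1 pop 0: in={0,4} → {0,2} (was {}); enqueue []
  #2 pop 1: in={0,2} → {0,1,2,4} (was {0,4}); enqueue [0]
  #3 pop 2: in={0,2} → {4} (was {}); enqueue []
  #4 pop 3: in={0,1,2,4} → {0,1,2,4} (was {}); enqueue [1,2]
  #5 pop 4: in={0,1,2,4} → {0,1,2,4} (was {}); enqueue []
  #6 pop 5: in={0,1,2,4} → {0,1,2,4} (was {}); enqueue []
  #7 pop 0: in={0,1,2,4} → {0,2} (no change)
  #8 pop 1: in={0,1,2,4} → {0,1,2,4} (no change)
  #9 pop 2: in={0,1,2,4} → {1,4} (was {4}); enqueue [0]
  #10 pop 0: in={0,1,2,4} → {0,2} (no change)

Fixpoint:
  val[0] = {0,2}
  val[1] = {0,1,2,4}
  val[2] = {1,4}
  val[3] = {0,1,2,4}
  val[4] = {0,1,2,4}
  val[5] = {0,1,2,4}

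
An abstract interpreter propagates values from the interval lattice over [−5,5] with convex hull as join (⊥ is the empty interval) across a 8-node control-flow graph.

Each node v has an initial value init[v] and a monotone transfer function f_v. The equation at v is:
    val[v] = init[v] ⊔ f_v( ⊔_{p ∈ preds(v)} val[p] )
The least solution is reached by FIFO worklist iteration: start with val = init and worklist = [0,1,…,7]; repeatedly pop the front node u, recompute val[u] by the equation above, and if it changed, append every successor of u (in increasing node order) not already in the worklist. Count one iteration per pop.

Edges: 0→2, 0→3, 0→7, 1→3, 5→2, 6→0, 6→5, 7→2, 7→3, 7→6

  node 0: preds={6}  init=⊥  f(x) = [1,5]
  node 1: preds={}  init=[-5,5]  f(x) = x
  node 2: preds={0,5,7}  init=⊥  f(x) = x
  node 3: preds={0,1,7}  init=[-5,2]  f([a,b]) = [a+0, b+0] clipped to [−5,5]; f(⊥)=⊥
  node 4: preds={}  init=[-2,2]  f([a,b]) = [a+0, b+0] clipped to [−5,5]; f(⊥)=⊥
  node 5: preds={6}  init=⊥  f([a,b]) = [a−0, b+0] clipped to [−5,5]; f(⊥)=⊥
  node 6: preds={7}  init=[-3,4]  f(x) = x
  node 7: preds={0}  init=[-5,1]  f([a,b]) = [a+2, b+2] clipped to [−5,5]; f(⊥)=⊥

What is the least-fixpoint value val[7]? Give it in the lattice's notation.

Trace (17 dequeues):
  [1] u=0 | in [-3,4] | out [1,5] | prev ⊥ | push {}
  [2] u=1 | in ⊥ | out [-5,5] | ==
  [3] u=2 | in [-5,5] | out [-5,5] | prev ⊥ | push {}
  [4] u=3 | in [-5,5] | out [-5,5] | prev [-5,2] | push {}
  [5] u=4 | in ⊥ | out [-2,2] | ==
  [6] u=5 | in [-3,4] | out [-3,4] | prev ⊥ | push {2}
  [7] u=6 | in [-5,1] | out [-5,4] | prev [-3,4] | push {0,5}
  [8] u=7 | in [1,5] | out [-5,5] | prev [-5,1] | push {3,6}
  [9] u=2 | in [-5,5] | out [-5,5] | ==
  [10] u=0 | in [-5,4] | out [1,5] | ==
  [11] u=5 | in [-5,4] | out [-5,4] | prev [-3,4] | push {2}
  [12] u=3 | in [-5,5] | out [-5,5] | ==
  [13] u=6 | in [-5,5] | out [-5,5] | prev [-5,4] | push {0,5}
  [14] u=2 | in [-5,5] | out [-5,5] | ==
  [15] u=0 | in [-5,5] | out [1,5] | ==
  [16] u=5 | in [-5,5] | out [-5,5] | prev [-5,4] | push {2}
  [17] u=2 | in [-5,5] | out [-5,5] | ==

Converged values:
  [0] [1,5]
  [1] [-5,5]
  [2] [-5,5]
  [3] [-5,5]
  [4] [-2,2]
  [5] [-5,5]
  [6] [-5,5]
  [7] [-5,5]

[-5,5]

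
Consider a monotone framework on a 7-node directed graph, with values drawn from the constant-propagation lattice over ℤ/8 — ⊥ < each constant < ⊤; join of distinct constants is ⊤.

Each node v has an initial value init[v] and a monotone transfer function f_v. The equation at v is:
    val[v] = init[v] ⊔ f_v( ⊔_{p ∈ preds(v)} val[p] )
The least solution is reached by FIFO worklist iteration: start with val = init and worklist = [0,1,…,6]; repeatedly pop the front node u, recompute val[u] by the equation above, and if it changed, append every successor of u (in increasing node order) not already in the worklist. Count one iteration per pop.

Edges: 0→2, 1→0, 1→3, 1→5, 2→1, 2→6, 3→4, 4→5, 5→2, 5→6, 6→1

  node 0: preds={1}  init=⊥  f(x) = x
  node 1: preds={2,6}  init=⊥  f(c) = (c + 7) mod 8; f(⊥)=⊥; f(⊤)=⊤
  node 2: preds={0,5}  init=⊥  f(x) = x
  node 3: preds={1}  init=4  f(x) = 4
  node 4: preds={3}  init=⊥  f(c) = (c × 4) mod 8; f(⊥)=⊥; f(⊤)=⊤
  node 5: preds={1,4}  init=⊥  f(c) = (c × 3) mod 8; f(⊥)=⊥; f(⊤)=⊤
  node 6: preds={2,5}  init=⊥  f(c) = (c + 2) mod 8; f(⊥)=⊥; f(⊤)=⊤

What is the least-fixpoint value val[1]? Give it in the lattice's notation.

⊤

Iteration log — 16 steps:
  step 1. node 0  ⊔preds=⊥  new=⊥  stable
  step 2. node 1  ⊔preds=⊥  new=⊥  stable
  step 3. node 2  ⊔preds=⊥  new=⊥  stable
  step 4. node 3  ⊔preds=⊥  new=4  stable
  step 5. node 4  ⊔preds=4  new=0  old=⊥  +wl: 
  step 6. node 5  ⊔preds=0  new=0  old=⊥  +wl: 2
  step 7. node 6  ⊔preds=0  new=2  old=⊥  +wl: 1
  step 8. node 2  ⊔preds=0  new=0  old=⊥  +wl: 6
  step 9. node 1  ⊔preds=⊤  new=⊤  old=⊥  +wl: 0,3,5
  step 10. node 6  ⊔preds=0  new=2  stable
  step 11. node 0  ⊔preds=⊤  new=⊤  old=⊥  +wl: 2
  step 12. node 3  ⊔preds=⊤  new=4  stable
  step 13. node 5  ⊔preds=⊤  new=⊤  old=0  +wl: 6
  step 14. node 2  ⊔preds=⊤  new=⊤  old=0  +wl: 1
  step 15. node 6  ⊔preds=⊤  new=⊤  old=2  +wl: 
  step 16. node 1  ⊔preds=⊤  new=⊤  stable

Least fixpoint reached:
  node 0: ⊤
  node 1: ⊤
  node 2: ⊤
  node 3: 4
  node 4: 0
  node 5: ⊤
  node 6: ⊤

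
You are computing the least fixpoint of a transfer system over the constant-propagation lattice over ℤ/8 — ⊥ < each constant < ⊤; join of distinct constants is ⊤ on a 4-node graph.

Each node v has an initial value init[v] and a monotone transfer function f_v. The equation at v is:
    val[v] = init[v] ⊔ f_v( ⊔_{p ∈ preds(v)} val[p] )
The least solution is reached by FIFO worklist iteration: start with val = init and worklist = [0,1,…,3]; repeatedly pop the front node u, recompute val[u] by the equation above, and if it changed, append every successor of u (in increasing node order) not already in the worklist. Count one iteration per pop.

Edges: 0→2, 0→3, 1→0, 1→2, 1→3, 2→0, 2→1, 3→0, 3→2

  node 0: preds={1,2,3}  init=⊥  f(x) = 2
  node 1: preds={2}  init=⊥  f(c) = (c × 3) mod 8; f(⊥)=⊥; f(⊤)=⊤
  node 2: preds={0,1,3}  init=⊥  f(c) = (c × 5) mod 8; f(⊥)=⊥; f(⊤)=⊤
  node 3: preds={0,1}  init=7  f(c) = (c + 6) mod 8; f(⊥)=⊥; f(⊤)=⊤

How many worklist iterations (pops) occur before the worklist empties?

Worklist (9 pops):
  #1 pop 0: in=7 → 2 (was ⊥); enqueue []
  #2 pop 1: in=⊥ → ⊥ (no change)
  #3 pop 2: in=⊤ → ⊤ (was ⊥); enqueue [0,1]
  #4 pop 3: in=2 → ⊤ (was 7); enqueue [2]
  #5 pop 0: in=⊤ → 2 (no change)
  #6 pop 1: in=⊤ → ⊤ (was ⊥); enqueue [0,3]
  #7 pop 2: in=⊤ → ⊤ (no change)
  #8 pop 0: in=⊤ → 2 (no change)
  #9 pop 3: in=⊤ → ⊤ (no change)

Fixpoint:
  val[0] = 2
  val[1] = ⊤
  val[2] = ⊤
  val[3] = ⊤

9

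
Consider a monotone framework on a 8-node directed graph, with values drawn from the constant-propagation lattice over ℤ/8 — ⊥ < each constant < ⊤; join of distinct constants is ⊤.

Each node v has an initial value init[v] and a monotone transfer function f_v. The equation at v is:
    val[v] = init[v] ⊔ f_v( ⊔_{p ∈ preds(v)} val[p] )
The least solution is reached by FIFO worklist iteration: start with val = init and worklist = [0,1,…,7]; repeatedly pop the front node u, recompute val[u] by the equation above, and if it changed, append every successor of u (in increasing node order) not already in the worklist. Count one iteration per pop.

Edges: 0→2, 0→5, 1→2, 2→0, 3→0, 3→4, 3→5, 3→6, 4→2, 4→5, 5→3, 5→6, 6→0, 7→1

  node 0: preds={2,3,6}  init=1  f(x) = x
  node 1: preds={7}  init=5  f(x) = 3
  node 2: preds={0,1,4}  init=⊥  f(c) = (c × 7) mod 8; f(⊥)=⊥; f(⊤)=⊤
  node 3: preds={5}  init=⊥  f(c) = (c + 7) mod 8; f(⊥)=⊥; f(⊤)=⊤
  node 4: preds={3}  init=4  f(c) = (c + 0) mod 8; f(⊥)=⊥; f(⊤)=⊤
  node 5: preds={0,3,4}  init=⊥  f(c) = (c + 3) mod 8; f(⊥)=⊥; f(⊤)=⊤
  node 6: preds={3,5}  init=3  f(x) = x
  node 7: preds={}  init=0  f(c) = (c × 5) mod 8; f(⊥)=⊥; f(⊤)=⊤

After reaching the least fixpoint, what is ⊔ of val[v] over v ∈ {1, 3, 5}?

⊤

Trace (15 dequeues):
  [1] u=0 | in 3 | out ⊤ | prev 1 | push {}
  [2] u=1 | in 0 | out ⊤ | prev 5 | push {}
  [3] u=2 | in ⊤ | out ⊤ | prev ⊥ | push {0}
  [4] u=3 | in ⊥ | out ⊥ | ==
  [5] u=4 | in ⊥ | out 4 | ==
  [6] u=5 | in ⊤ | out ⊤ | prev ⊥ | push {3}
  [7] u=6 | in ⊤ | out ⊤ | prev 3 | push {}
  [8] u=7 | in ⊥ | out 0 | ==
  [9] u=0 | in ⊤ | out ⊤ | ==
  [10] u=3 | in ⊤ | out ⊤ | prev ⊥ | push {0,4,5,6}
  [11] u=0 | in ⊤ | out ⊤ | ==
  [12] u=4 | in ⊤ | out ⊤ | prev 4 | push {2}
  [13] u=5 | in ⊤ | out ⊤ | ==
  [14] u=6 | in ⊤ | out ⊤ | ==
  [15] u=2 | in ⊤ | out ⊤ | ==

Converged values:
  [0] ⊤
  [1] ⊤
  [2] ⊤
  [3] ⊤
  [4] ⊤
  [5] ⊤
  [6] ⊤
  [7] 0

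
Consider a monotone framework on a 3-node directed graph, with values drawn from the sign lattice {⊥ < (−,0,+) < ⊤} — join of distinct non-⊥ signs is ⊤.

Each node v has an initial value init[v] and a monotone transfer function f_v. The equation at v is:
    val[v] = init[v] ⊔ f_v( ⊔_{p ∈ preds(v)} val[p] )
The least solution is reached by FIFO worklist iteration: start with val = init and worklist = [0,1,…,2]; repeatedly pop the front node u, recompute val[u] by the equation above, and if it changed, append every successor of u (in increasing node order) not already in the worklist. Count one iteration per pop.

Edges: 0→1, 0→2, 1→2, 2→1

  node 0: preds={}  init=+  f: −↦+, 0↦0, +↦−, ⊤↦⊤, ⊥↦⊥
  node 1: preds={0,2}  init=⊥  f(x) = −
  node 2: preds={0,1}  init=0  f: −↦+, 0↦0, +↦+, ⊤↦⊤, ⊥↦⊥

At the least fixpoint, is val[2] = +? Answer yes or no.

Trace (4 dequeues):
  [1] u=0 | in ⊥ | out + | ==
  [2] u=1 | in ⊤ | out − | prev ⊥ | push {}
  [3] u=2 | in ⊤ | out ⊤ | prev 0 | push {1}
  [4] u=1 | in ⊤ | out − | ==

Converged values:
  [0] +
  [1] −
  [2] ⊤

no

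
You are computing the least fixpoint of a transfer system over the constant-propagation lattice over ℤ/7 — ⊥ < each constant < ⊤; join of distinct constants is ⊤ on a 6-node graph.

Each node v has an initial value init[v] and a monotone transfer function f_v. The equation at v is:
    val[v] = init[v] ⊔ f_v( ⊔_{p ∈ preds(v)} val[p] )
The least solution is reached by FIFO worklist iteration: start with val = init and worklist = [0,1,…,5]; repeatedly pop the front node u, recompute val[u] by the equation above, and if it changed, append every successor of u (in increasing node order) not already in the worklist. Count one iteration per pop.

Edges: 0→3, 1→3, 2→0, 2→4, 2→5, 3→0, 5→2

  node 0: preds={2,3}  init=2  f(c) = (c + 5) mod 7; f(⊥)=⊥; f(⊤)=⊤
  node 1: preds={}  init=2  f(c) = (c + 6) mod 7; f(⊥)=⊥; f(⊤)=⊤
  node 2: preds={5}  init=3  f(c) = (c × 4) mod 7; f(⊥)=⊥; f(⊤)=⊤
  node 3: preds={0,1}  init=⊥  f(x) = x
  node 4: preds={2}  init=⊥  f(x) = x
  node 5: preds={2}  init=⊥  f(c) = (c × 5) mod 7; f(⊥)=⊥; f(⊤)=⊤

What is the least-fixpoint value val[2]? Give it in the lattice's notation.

Iteration log — 12 steps:
  step 1. node 0  ⊔preds=3  new=⊤  old=2  +wl: 
  step 2. node 1  ⊔preds=⊥  new=2  stable
  step 3. node 2  ⊔preds=⊥  new=3  stable
  step 4. node 3  ⊔preds=⊤  new=⊤  old=⊥  +wl: 0
  step 5. node 4  ⊔preds=3  new=3  old=⊥  +wl: 
  step 6. node 5  ⊔preds=3  new=1  old=⊥  +wl: 2
  step 7. node 0  ⊔preds=⊤  new=⊤  stable
  step 8. node 2  ⊔preds=1  new=⊤  old=3  +wl: 0,4,5
  step 9. node 0  ⊔preds=⊤  new=⊤  stable
  step 10. node 4  ⊔preds=⊤  new=⊤  old=3  +wl: 
  step 11. node 5  ⊔preds=⊤  new=⊤  old=1  +wl: 2
  step 12. node 2  ⊔preds=⊤  new=⊤  stable

Least fixpoint reached:
  node 0: ⊤
  node 1: 2
  node 2: ⊤
  node 3: ⊤
  node 4: ⊤
  node 5: ⊤

⊤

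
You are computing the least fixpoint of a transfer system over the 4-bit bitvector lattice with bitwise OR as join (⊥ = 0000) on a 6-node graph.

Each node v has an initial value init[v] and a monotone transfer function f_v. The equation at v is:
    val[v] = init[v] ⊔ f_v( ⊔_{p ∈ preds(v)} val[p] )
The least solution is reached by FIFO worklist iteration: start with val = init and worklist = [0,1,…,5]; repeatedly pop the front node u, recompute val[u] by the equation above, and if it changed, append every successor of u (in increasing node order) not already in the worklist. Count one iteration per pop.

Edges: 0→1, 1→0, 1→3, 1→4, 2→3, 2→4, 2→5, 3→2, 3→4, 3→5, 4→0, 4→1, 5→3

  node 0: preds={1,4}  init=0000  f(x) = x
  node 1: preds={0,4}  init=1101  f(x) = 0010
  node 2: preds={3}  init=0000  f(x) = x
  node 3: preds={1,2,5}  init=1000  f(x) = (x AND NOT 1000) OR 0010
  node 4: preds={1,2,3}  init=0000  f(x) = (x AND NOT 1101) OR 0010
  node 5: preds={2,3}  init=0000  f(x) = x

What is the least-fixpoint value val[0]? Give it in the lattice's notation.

1111

Trace (12 dequeues):
  [1] u=0 | in 1101 | out 1101 | prev 0000 | push {}
  [2] u=1 | in 1101 | out 1111 | prev 1101 | push {0}
  [3] u=2 | in 1000 | out 1000 | prev 0000 | push {}
  [4] u=3 | in 1111 | out 1111 | prev 1000 | push {2}
  [5] u=4 | in 1111 | out 0010 | prev 0000 | push {1}
  [6] u=5 | in 1111 | out 1111 | prev 0000 | push {3}
  [7] u=0 | in 1111 | out 1111 | prev 1101 | push {}
  [8] u=2 | in 1111 | out 1111 | prev 1000 | push {4,5}
  [9] u=1 | in 1111 | out 1111 | ==
  [10] u=3 | in 1111 | out 1111 | ==
  [11] u=4 | in 1111 | out 0010 | ==
  [12] u=5 | in 1111 | out 1111 | ==

Converged values:
  [0] 1111
  [1] 1111
  [2] 1111
  [3] 1111
  [4] 0010
  [5] 1111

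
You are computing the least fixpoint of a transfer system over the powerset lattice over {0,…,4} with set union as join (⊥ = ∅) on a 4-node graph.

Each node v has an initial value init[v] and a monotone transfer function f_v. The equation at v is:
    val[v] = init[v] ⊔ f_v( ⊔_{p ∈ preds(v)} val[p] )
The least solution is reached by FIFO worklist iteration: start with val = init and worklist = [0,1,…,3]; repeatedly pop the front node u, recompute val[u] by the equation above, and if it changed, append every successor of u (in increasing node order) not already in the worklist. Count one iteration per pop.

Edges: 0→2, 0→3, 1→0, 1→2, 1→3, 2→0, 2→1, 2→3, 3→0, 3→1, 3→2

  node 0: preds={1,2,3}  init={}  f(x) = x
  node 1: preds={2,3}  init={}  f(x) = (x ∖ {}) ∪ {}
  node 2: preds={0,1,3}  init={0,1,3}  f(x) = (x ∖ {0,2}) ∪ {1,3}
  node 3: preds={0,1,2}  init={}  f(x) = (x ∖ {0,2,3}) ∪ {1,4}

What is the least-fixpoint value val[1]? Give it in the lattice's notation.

{0,1,3,4}

Iteration log — 10 steps:
  step 1. node 0  ⊔preds={0,1,3}  new={0,1,3}  old={}  +wl: 
  step 2. node 1  ⊔preds={0,1,3}  new={0,1,3}  old={}  +wl: 0
  step 3. node 2  ⊔preds={0,1,3}  new={0,1,3}  stable
  step 4. node 3  ⊔preds={0,1,3}  new={1,4}  old={}  +wl: 1,2
  step 5. node 0  ⊔preds={0,1,3,4}  new={0,1,3,4}  old={0,1,3}  +wl: 3
  step 6. node 1  ⊔preds={0,1,3,4}  new={0,1,3,4}  old={0,1,3}  +wl: 0
  step 7. node 2  ⊔preds={0,1,3,4}  new={0,1,3,4}  old={0,1,3}  +wl: 1
  step 8. node 3  ⊔preds={0,1,3,4}  new={1,4}  stable
  step 9. node 0  ⊔preds={0,1,3,4}  new={0,1,3,4}  stable
  step 10. node 1  ⊔preds={0,1,3,4}  new={0,1,3,4}  stable

Least fixpoint reached:
  node 0: {0,1,3,4}
  node 1: {0,1,3,4}
  node 2: {0,1,3,4}
  node 3: {1,4}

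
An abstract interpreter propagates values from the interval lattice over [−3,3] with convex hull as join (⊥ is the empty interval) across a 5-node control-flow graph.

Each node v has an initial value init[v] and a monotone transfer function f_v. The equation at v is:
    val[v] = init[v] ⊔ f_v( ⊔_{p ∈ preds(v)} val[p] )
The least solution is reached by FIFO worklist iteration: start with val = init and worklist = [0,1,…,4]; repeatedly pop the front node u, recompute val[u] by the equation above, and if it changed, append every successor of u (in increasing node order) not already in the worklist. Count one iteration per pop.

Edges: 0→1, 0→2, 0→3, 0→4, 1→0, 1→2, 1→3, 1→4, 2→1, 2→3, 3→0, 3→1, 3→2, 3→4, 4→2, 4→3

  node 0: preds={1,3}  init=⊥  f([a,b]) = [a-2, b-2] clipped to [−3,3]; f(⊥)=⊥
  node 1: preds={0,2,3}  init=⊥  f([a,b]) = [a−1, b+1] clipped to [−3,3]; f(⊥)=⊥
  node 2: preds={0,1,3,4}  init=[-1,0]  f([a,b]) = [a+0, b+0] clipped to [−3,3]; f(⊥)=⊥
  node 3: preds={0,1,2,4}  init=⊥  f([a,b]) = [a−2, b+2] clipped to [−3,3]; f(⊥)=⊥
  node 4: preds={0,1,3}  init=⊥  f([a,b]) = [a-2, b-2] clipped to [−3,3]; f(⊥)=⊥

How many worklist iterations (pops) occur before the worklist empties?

Worklist (12 pops):
  #1 pop 0: in=⊥ → ⊥ (no change)
  #2 pop 1: in=[-1,0] → [-2,1] (was ⊥); enqueue [0]
  #3 pop 2: in=[-2,1] → [-2,1] (was [-1,0]); enqueue [1]
  #4 pop 3: in=[-2,1] → [-3,3] (was ⊥); enqueue [2]
  #5 pop 4: in=[-3,3] → [-3,1] (was ⊥); enqueue [3]
  #6 pop 0: in=[-3,3] → [-3,1] (was ⊥); enqueue [4]
  #7 pop 1: in=[-3,3] → [-3,3] (was [-2,1]); enqueue [0]
  #8 pop 2: in=[-3,3] → [-3,3] (was [-2,1]); enqueue [1]
  #9 pop 3: in=[-3,3] → [-3,3] (no change)
  #10 pop 4: in=[-3,3] → [-3,1] (no change)
  #11 pop 0: in=[-3,3] → [-3,1] (no change)
  #12 pop 1: in=[-3,3] → [-3,3] (no change)

Fixpoint:
  val[0] = [-3,1]
  val[1] = [-3,3]
  val[2] = [-3,3]
  val[3] = [-3,3]
  val[4] = [-3,1]

12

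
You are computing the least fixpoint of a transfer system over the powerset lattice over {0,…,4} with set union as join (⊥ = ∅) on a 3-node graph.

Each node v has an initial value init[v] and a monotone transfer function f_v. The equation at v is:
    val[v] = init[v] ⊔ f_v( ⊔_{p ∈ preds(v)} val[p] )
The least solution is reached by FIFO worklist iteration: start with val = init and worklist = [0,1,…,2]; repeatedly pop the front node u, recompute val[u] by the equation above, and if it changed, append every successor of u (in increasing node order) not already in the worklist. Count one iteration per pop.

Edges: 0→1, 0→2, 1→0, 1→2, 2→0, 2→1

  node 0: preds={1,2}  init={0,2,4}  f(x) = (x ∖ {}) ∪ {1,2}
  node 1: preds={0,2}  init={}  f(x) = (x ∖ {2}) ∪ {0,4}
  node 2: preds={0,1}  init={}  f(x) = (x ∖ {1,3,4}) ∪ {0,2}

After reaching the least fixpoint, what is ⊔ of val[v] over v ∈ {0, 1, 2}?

Worklist (5 pops):
  #1 pop 0: in={} → {0,1,2,4} (was {0,2,4}); enqueue []
  #2 pop 1: in={0,1,2,4} → {0,1,4} (was {}); enqueue [0]
  #3 pop 2: in={0,1,2,4} → {0,2} (was {}); enqueue [1]
  #4 pop 0: in={0,1,2,4} → {0,1,2,4} (no change)
  #5 pop 1: in={0,1,2,4} → {0,1,4} (no change)

Fixpoint:
  val[0] = {0,1,2,4}
  val[1] = {0,1,4}
  val[2] = {0,2}

{0,1,2,4}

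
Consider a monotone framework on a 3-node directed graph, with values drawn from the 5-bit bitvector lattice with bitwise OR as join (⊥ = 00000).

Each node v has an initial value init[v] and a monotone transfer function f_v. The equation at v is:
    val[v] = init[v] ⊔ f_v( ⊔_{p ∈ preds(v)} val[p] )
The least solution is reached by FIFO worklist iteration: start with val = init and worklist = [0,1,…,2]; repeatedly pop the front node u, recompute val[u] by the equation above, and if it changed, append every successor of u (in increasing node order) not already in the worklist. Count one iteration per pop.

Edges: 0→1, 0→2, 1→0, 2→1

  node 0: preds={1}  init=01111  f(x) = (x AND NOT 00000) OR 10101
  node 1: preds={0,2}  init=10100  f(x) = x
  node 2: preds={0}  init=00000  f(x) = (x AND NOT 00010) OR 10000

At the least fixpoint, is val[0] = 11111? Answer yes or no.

yes

Worklist (5 pops):
  #1 pop 0: in=10100 → 11111 (was 01111); enqueue []
  #2 pop 1: in=11111 → 11111 (was 10100); enqueue [0]
  #3 pop 2: in=11111 → 11101 (was 00000); enqueue [1]
  #4 pop 0: in=11111 → 11111 (no change)
  #5 pop 1: in=11111 → 11111 (no change)

Fixpoint:
  val[0] = 11111
  val[1] = 11111
  val[2] = 11101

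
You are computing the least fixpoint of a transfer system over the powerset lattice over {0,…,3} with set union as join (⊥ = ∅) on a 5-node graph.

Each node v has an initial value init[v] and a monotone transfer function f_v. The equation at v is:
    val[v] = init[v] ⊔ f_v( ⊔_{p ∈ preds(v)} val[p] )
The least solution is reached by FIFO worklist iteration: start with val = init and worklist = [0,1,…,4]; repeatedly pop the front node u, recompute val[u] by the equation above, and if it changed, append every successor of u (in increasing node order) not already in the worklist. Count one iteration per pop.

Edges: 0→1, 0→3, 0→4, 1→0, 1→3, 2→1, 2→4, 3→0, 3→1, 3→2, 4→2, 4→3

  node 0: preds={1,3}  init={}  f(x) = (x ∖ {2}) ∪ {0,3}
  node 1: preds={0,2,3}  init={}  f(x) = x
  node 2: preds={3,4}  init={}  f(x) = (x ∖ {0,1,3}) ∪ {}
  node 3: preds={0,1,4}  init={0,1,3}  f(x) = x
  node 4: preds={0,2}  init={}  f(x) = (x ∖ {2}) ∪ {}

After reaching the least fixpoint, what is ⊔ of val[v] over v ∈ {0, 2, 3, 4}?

Trace (8 dequeues):
  [1] u=0 | in {0,1,3} | out {0,1,3} | prev {} | push {}
  [2] u=1 | in {0,1,3} | out {0,1,3} | prev {} | push {0}
  [3] u=2 | in {0,1,3} | out {} | ==
  [4] u=3 | in {0,1,3} | out {0,1,3} | ==
  [5] u=4 | in {0,1,3} | out {0,1,3} | prev {} | push {2,3}
  [6] u=0 | in {0,1,3} | out {0,1,3} | ==
  [7] u=2 | in {0,1,3} | out {} | ==
  [8] u=3 | in {0,1,3} | out {0,1,3} | ==

Converged values:
  [0] {0,1,3}
  [1] {0,1,3}
  [2] {}
  [3] {0,1,3}
  [4] {0,1,3}

{0,1,3}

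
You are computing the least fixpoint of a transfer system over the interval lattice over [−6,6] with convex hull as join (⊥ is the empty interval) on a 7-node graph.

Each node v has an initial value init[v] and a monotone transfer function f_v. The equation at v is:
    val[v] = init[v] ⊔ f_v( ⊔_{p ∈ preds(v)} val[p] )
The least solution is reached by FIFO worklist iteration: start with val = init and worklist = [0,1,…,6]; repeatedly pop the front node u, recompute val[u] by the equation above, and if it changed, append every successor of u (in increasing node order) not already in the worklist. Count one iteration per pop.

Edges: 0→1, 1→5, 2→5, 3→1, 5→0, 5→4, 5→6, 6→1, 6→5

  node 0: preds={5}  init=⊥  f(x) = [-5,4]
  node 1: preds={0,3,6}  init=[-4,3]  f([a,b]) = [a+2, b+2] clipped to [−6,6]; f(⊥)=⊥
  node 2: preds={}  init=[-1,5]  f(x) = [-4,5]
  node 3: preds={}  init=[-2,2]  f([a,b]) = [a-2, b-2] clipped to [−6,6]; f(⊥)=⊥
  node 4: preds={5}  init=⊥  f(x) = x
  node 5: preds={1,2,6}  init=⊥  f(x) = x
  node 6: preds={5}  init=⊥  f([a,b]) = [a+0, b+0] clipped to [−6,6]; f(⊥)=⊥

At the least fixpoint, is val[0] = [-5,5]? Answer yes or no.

Iteration log — 11 steps:
  step 1. node 0  ⊔preds=⊥  new=[-5,4]  old=⊥  +wl: 
  step 2. node 1  ⊔preds=[-5,4]  new=[-4,6]  old=[-4,3]  +wl: 
  step 3. node 2  ⊔preds=⊥  new=[-4,5]  old=[-1,5]  +wl: 
  step 4. node 3  ⊔preds=⊥  new=[-2,2]  stable
  step 5. node 4  ⊔preds=⊥  new=⊥  stable
  step 6. node 5  ⊔preds=[-4,6]  new=[-4,6]  old=⊥  +wl: 0,4
  step 7. node 6  ⊔preds=[-4,6]  new=[-4,6]  old=⊥  +wl: 1,5
  step 8. node 0  ⊔preds=[-4,6]  new=[-5,4]  stable
  step 9. node 4  ⊔preds=[-4,6]  new=[-4,6]  old=⊥  +wl: 
  step 10. node 1  ⊔preds=[-5,6]  new=[-4,6]  stable
  step 11. node 5  ⊔preds=[-4,6]  new=[-4,6]  stable

Least fixpoint reached:
  node 0: [-5,4]
  node 1: [-4,6]
  node 2: [-4,5]
  node 3: [-2,2]
  node 4: [-4,6]
  node 5: [-4,6]
  node 6: [-4,6]

no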